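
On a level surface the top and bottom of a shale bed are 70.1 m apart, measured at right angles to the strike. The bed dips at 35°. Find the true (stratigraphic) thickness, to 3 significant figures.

True thickness t = w · sin(dip) = 70.1 × sin 35°
t = 70.1 × 0.5736 = 40.208 m

40.2 m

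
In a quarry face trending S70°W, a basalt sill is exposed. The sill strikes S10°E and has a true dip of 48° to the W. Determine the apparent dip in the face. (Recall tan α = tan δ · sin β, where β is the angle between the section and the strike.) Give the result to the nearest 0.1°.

47.6°

Angle between strike (S10°E) and section (S70°W): β = 80°.
tan(apparent dip) = tan 48° · sin 80° = 1.0937
apparent dip = arctan 1.0937 = 47.56°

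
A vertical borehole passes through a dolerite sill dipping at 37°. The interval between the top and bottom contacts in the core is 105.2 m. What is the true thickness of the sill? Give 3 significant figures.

84.0 m

True thickness t = h · cos(dip) = 105.2 × cos 37°
t = 105.2 × 0.7986 = 84.016 m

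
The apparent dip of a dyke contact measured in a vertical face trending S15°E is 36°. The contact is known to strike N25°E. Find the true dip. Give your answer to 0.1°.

β = acute angle between strike N25°E and section S15°E = 40°.
tan(true dip) = tan 36° / sin 40° = 1.1303
δ = arctan(1.1303) = 48.50°

48.5°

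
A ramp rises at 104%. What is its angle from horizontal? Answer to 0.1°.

tan θ = 104/100 = 1.0400
θ = arctan(1.0400) = 46.12°

46.1°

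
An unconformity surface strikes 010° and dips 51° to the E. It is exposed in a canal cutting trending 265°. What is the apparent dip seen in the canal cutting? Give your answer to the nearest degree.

The strike is 010° and the section trends 265°; the acute angle between them is β = 75°.
tan(apparent dip) = tan 51° · sin 75° = 1.1928
apparent dip = arctan 1.1928 = 50.03°

50°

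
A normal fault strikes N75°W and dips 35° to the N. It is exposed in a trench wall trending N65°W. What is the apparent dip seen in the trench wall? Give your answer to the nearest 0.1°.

6.9°

Angle between strike (N75°W) and section (N65°W): β = 10°.
tan α = tan 35° × sin 10° = 0.7002 × 0.1736 = 0.1216
α = arctan(0.1216) = 6.93°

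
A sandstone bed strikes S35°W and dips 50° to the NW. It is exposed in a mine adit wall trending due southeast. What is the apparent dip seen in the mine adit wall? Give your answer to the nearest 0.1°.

49.6°

The section lies 80° from the strike.
tan(apparent dip) = tan 50° · sin 80° = 1.1736
α = arctan(1.1736) = 49.57°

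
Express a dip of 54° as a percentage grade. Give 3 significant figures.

grade % = 100 × tan 54° = 100 × 1.3764

138%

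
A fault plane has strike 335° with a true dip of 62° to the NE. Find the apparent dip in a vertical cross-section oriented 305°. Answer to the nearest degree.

The section lies 30° from the strike.
tan α = tan 62° × sin 30° = 1.8807 × 0.5000 = 0.9404
α = arctan(0.9404) = 43.24°

43°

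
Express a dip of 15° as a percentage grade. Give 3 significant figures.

grade % = 100 × tan 15° = 100 × 0.2679

26.8%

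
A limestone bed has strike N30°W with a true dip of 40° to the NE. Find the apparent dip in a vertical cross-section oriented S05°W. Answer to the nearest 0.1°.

The strike is N30°W and the section trends S05°W; the acute angle between them is β = 35°.
tan α = tan 40° × sin 35° = 0.8391 × 0.5736 = 0.4813
α = arctan(0.4813) = 25.70°

25.7°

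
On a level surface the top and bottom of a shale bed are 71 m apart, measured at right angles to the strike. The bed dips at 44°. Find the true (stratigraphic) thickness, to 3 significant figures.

49.3 m

True thickness t = w · sin(dip) = 71 × sin 44°
t = 71 × 0.6947 = 49.321 m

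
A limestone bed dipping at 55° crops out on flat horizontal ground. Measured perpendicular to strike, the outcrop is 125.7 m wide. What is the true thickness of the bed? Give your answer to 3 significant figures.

True thickness t = w · sin(dip) = 125.7 × sin 55°
t = 125.7 × 0.8192 = 102.967 m

103 m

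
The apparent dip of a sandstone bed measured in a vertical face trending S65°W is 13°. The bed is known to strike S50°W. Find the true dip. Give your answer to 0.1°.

41.7°

β = acute angle between strike S50°W and section S65°W = 15°.
tan δ = tan α / sin β = tan 13° / sin 15° = 0.2309 / 0.2588 = 0.8920
δ = arctan(0.8920) = 41.73°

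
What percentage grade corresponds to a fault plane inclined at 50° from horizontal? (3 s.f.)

grade % = 100 × tan 50° = 100 × 1.1918

119%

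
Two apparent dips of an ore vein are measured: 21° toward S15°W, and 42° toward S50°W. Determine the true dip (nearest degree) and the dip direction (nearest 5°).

true dip 48°, dip direction 265°

Represent each trace as a vector plunging at its apparent dip toward its trend (east-north-up frame): v₁ = (-0.242, -0.902, -0.358), v₂ = (-0.569, -0.478, -0.669).
n = v₁ × v₂ = (-0.432, -0.042, 0.398) (taken with n_z > 0).
True dip = arccos(n_z / |n|) = arccos(0.6756) = 47.5°.
The horizontal component of n points toward azimuth atan2(n_x, n_y) = 264°, the dip direction.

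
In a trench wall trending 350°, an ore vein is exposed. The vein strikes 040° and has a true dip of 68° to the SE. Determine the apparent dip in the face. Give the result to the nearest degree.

The section lies 50° from the strike.
tan α = tan 68° × sin 50° = 2.4751 × 0.7660 = 1.8960
α = arctan(1.8960) = 62.19°

62°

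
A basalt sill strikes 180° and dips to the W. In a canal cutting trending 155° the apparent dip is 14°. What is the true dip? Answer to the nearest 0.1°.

30.5°

The section is 25° from the strike.
tan δ = tan α / sin β = tan 14° / sin 25° = 0.2493 / 0.4226 = 0.5900
δ = arctan(0.5900) = 30.54°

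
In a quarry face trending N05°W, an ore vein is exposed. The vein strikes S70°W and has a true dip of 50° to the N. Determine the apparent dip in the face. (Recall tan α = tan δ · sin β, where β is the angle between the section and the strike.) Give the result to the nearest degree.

49°

The section lies 75° from the strike.
tan(apparent dip) = tan 50° · sin 75° = 1.1511
apparent dip = arctan 1.1511 = 49.02°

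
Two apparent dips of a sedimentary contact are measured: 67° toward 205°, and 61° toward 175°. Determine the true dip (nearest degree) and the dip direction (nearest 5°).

true dip 67°, dip direction 215°

Represent each trace as a vector plunging at its apparent dip toward its trend (east-north-up frame): v₁ = (-0.165, -0.354, -0.921), v₂ = (0.042, -0.483, -0.875).
The plane normal is n = v₁ × v₂ ∝ (-0.135, -0.183, 0.095).
True dip = arccos(n_z / |n|) = arccos(0.3842) = 67.4°.
The horizontal component of n points toward azimuth atan2(n_x, n_y) = 216°, the dip direction.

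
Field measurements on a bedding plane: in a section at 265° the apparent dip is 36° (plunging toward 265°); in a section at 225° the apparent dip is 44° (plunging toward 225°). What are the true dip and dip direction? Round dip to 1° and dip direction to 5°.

true dip 44°, dip direction 225°

Each apparent-dip line lies in the plane. As unit vectors (x east, y north, z up), v₁ plunges 36°→265° and v₂ plunges 44°→225°.
Cross product v₁ × v₂ gives the pole to the plane: n ∝ (-0.250, -0.261, 0.374).
True dip = arccos(n_z / |n|) = arccos(0.7193) = 44.0°.
The horizontal component of n points toward azimuth atan2(n_x, n_y) = 224°, the dip direction.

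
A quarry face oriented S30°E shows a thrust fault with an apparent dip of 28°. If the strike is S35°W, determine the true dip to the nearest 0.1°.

30.4°

β = acute angle between strike S35°W and section S30°E = 65°.
tan(true dip) = tan 28° / sin 65° = 0.5867
true dip = arctan 0.5867 = 30.40°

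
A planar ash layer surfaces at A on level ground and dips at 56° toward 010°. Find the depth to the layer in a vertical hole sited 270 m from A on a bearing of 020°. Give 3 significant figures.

The hole lies 10° from the dip direction, so the down-dip offset is 270 × cos 10° = 265.90 m.
Depth = down-dip offset × tan(dip) = 265.90 × tan 56° = 265.90 × 1.4826
Depth = 394.21 m

394 m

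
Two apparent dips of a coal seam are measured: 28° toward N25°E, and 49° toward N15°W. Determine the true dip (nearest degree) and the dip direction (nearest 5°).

true dip 52°, dip direction 320°

The two traces are lines in the plane: v₁ = (sin 25°·cos 28°, cos 25°·cos 28°, −sin 28°), v₂ = (sin 345°·cos 49°, cos 345°·cos 49°, −sin 49°).
n = v₁ × v₂ = (-0.306, 0.361, 0.372) (taken with n_z > 0).
Dip δ = arctan(|n_h|/n_z) = arctan(0.474/0.372) = 51.8°.
Dip direction = atan2(-0.306, 0.361) = 320° (azimuth of n's horizontal projection).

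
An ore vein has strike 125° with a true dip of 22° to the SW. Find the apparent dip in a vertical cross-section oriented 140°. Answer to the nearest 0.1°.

6.0°

Angle between strike (125°) and section (140°): β = 15°.
tan α = tan 22° × sin 15° = 0.4040 × 0.2588 = 0.1046
α = arctan(0.1046) = 5.97°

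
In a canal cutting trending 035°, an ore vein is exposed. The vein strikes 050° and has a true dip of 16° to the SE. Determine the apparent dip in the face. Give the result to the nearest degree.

The strike is 050° and the section trends 035°; the acute angle between them is β = 15°.
tan α = tan 16° × sin 15° = 0.2867 × 0.2588 = 0.0742
α = arctan(0.0742) = 4.24°

4°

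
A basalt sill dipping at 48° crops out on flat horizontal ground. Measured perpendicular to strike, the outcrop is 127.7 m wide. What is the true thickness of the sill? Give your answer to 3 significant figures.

True thickness t = w · sin(dip) = 127.7 × sin 48°
t = 127.7 × 0.7431 = 94.900 m

94.9 m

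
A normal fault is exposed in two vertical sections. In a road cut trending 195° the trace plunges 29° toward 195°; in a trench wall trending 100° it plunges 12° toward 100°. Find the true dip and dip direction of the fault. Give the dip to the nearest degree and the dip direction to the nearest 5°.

Represent each trace as a vector plunging at its apparent dip toward its trend (east-north-up frame): v₁ = (-0.226, -0.845, -0.485), v₂ = (0.963, -0.170, -0.208).
n = v₁ × v₂ = (0.093, -0.514, 0.852) (taken with n_z > 0).
tan δ = √(n_x²+n_y²)/n_z = 0.522/0.852, so δ = 31.5°.
The horizontal component of n points toward azimuth atan2(n_x, n_y) = 170°, the dip direction.

true dip 32°, dip direction 170°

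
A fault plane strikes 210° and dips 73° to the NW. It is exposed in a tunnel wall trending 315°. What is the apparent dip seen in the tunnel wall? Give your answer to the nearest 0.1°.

The section lies 75° from the strike.
tan(apparent dip) = tan 73° · sin 75° = 3.1594
apparent dip = arctan 3.1594 = 72.44°

72.4°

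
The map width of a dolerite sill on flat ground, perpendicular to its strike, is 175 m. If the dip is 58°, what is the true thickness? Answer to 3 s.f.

148 m

True thickness t = w · sin(dip) = 175 × sin 58°
t = 175 × 0.8480 = 148.408 m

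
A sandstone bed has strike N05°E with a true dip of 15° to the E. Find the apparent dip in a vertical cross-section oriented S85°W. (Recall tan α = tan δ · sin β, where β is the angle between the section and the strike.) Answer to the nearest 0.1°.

The strike is N05°E and the section trends S85°W; the acute angle between them is β = 80°.
tan α = tan 15° × sin 80° = 0.2679 × 0.9848 = 0.2639
apparent dip = arctan 0.2639 = 14.78°

14.8°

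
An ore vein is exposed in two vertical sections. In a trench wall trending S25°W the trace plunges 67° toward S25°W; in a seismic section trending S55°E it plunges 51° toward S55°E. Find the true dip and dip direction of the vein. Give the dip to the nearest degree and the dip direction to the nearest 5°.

Each apparent-dip line lies in the plane. As unit vectors (x east, y north, z up), v₁ plunges 67°→S25°W and v₂ plunges 51°→S55°E.
Cross product v₁ × v₂ gives the pole to the plane: n ∝ (-0.057, -0.603, 0.242).
Dip δ = arctan(|n_h|/n_z) = arctan(0.606/0.242) = 68.2°.
The horizontal component of n points toward azimuth atan2(n_x, n_y) = 185°, the dip direction.

true dip 68°, dip direction 185°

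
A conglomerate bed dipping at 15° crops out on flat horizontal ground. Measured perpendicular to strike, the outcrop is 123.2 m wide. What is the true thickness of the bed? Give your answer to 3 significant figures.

True thickness t = w · sin(dip) = 123.2 × sin 15°
t = 123.2 × 0.2588 = 31.887 m

31.9 m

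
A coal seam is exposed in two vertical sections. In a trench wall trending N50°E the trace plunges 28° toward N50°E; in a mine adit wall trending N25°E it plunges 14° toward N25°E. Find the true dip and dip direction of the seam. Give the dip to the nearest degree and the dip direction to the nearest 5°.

The two traces are lines in the plane: v₁ = (sin 50°·cos 28°, cos 50°·cos 28°, −sin 28°), v₂ = (sin 25°·cos 14°, cos 25°·cos 14°, −sin 14°).
n = v₁ × v₂ = (0.276, -0.029, 0.362) (taken with n_z > 0).
Dip δ = arctan(|n_h|/n_z) = arctan(0.277/0.362) = 37.4°.
Dip direction = atan2(0.276, -0.029) = 96° (azimuth of n's horizontal projection).

true dip 37°, dip direction 095°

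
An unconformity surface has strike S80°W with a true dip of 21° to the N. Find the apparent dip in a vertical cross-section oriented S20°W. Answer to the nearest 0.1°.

18.4°

The strike is S80°W and the section trends S20°W; the acute angle between them is β = 60°.
tan(apparent dip) = tan 21° · sin 60° = 0.3324
α = arctan(0.3324) = 18.39°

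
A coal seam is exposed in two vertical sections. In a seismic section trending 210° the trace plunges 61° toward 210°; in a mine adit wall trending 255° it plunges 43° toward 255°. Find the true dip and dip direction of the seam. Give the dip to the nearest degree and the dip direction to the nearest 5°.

Each apparent-dip line lies in the plane. As unit vectors (x east, y north, z up), v₁ plunges 61°→210° and v₂ plunges 43°→255°.
n = v₁ × v₂ = (-0.121, -0.453, 0.251) (taken with n_z > 0).
tan δ = √(n_x²+n_y²)/n_z = 0.468/0.251, so δ = 61.8°.
Dip direction = atan2(-0.121, -0.453) = 195° (azimuth of n's horizontal projection).

true dip 62°, dip direction 195°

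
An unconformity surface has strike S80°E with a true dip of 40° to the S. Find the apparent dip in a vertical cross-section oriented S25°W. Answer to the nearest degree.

The section lies 75° from the strike.
tan(apparent dip) = tan 40° · sin 75° = 0.8105
apparent dip = arctan 0.8105 = 39.03°

39°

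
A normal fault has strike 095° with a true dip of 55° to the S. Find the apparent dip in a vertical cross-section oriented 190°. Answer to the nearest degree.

The strike is 095° and the section trends 190°; the acute angle between them is β = 85°.
tan α = tan 55° × sin 85° = 1.4281 × 0.9962 = 1.4227
apparent dip = arctan 1.4227 = 54.90°

55°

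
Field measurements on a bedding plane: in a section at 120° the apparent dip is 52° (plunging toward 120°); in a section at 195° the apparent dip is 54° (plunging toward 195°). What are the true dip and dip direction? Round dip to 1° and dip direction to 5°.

Represent each trace as a vector plunging at its apparent dip toward its trend (east-north-up frame): v₁ = (0.533, -0.308, -0.788), v₂ = (-0.152, -0.568, -0.809).
The plane normal is n = v₁ × v₂ ∝ (0.198, -0.551, 0.350).
tan δ = √(n_x²+n_y²)/n_z = 0.586/0.350, so δ = 59.2°.
Dip direction = azimuth of (n_x, n_y) = atan2(0.198, -0.551) = 160°.

true dip 59°, dip direction 160°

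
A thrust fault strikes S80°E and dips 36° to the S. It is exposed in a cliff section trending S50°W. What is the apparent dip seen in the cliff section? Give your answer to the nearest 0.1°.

29.1°

The section lies 50° from the strike.
tan(apparent dip) = tan 36° · sin 50° = 0.5566
apparent dip = arctan 0.5566 = 29.10°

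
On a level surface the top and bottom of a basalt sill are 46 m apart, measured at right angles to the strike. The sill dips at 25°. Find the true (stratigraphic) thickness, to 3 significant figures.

19.4 m

True thickness t = w · sin(dip) = 46 × sin 25°
t = 46 × 0.4226 = 19.440 m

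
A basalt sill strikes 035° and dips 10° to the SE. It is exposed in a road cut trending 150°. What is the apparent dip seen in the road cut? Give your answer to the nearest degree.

9°

Angle between strike (035°) and section (150°): β = 65°.
tan(apparent dip) = tan 10° · sin 65° = 0.1598
apparent dip = arctan 0.1598 = 9.08°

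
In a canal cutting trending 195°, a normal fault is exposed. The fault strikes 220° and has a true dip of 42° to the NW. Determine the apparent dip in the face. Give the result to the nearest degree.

The section lies 25° from the strike.
tan(apparent dip) = tan 42° · sin 25° = 0.3805
apparent dip = arctan 0.3805 = 20.83°

21°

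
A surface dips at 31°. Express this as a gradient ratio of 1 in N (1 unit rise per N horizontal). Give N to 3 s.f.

1 : N means tan θ = 1/N, so N = 1/tan 31° = 1/0.6009

1 in 1.66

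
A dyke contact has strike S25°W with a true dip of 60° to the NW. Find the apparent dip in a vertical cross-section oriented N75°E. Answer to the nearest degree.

Angle between strike (S25°W) and section (N75°E): β = 50°.
tan(apparent dip) = tan 60° · sin 50° = 1.3268
apparent dip = arctan 1.3268 = 53.00°

53°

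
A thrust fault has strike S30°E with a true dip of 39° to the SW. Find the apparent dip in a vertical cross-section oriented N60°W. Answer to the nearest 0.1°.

Angle between strike (S30°E) and section (N60°W): β = 30°.
tan(apparent dip) = tan 39° · sin 30° = 0.4049
α = arctan(0.4049) = 22.04°

22.0°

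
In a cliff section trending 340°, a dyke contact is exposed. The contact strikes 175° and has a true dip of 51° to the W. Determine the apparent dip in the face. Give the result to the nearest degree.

The section lies 15° from the strike.
tan(apparent dip) = tan 51° · sin 15° = 0.3196
α = arctan(0.3196) = 17.72°

18°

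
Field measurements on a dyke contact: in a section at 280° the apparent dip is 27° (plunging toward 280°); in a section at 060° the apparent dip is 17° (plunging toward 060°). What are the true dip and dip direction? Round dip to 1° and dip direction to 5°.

true dip 50°, dip direction 345°

The two traces are lines in the plane: v₁ = (sin 280°·cos 27°, cos 280°·cos 27°, −sin 27°), v₂ = (sin 60°·cos 17°, cos 60°·cos 17°, −sin 17°).
The plane normal is n = v₁ × v₂ ∝ (-0.172, 0.633, 0.548).
tan δ = √(n_x²+n_y²)/n_z = 0.655/0.548, so δ = 50.1°.
The horizontal component of n points toward azimuth atan2(n_x, n_y) = 345°, the dip direction.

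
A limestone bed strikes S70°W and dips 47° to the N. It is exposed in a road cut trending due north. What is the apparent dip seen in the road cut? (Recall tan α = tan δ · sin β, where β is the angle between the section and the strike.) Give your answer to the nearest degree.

45°

Angle between strike (S70°W) and section (due north): β = 70°.
tan α = tan 47° × sin 70° = 1.0724 × 0.9397 = 1.0077
apparent dip = arctan 1.0077 = 45.22°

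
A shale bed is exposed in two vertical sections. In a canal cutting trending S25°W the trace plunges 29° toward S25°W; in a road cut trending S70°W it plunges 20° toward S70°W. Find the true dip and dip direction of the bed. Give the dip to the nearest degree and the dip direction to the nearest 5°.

Represent each trace as a vector plunging at its apparent dip toward its trend (east-north-up frame): v₁ = (-0.370, -0.793, -0.485), v₂ = (-0.883, -0.321, -0.342).
The plane normal is n = v₁ × v₂ ∝ (-0.115, -0.302, 0.581).
tan δ = √(n_x²+n_y²)/n_z = 0.323/0.581, so δ = 29.1°.
Dip direction = atan2(-0.115, -0.302) = 201° (azimuth of n's horizontal projection).

true dip 29°, dip direction 200°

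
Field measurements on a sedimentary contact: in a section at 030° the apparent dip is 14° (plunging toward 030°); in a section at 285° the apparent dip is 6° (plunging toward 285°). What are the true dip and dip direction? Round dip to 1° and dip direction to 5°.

true dip 17°, dip direction 355°

Each apparent-dip line lies in the plane. As unit vectors (x east, y north, z up), v₁ plunges 14°→030° and v₂ plunges 6°→285°.
Cross product v₁ × v₂ gives the pole to the plane: n ∝ (-0.026, 0.283, 0.932).
Dip δ = arctan(|n_h|/n_z) = arctan(0.284/0.932) = 17.0°.
The horizontal component of n points toward azimuth atan2(n_x, n_y) = 355°, the dip direction.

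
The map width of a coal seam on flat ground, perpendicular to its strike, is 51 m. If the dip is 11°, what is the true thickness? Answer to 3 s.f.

9.73 m

True thickness t = w · sin(dip) = 51 × sin 11°
t = 51 × 0.1908 = 9.731 m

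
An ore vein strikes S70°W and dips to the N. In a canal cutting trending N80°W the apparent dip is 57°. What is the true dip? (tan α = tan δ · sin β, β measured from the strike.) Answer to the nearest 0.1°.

β = acute angle between strike S70°W and section N80°W = 30°.
tan(true dip) = tan 57° / sin 30° = 3.0797
δ = arctan(3.0797) = 72.01°

72.0°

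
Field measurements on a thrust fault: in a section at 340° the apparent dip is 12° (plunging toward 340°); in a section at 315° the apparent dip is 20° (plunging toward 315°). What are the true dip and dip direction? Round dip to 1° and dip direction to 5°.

Represent each trace as a vector plunging at its apparent dip toward its trend (east-north-up frame): v₁ = (-0.335, 0.919, -0.208), v₂ = (-0.664, 0.664, -0.342).
Cross product v₁ × v₂ gives the pole to the plane: n ∝ (-0.176, 0.024, 0.388).
Dip δ = arctan(|n_h|/n_z) = arctan(0.178/0.388) = 24.6°.
Dip direction = azimuth of (n_x, n_y) = atan2(-0.176, 0.024) = 278°.

true dip 25°, dip direction 280°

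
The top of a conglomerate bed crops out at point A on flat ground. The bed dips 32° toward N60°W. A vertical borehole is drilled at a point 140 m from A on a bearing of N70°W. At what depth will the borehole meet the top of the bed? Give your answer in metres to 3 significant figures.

The hole lies 10° from the dip direction, so the down-dip offset is 140 × cos 10° = 137.87 m.
Depth = down-dip offset × tan(dip) = 137.87 × tan 32° = 137.87 × 0.6249
Depth = 86.15 m

86.2 m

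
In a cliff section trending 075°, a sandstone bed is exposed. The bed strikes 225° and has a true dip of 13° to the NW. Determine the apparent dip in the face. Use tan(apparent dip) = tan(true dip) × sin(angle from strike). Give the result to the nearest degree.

7°

The strike is 225° and the section trends 075°; the acute angle between them is β = 30°.
tan(apparent dip) = tan 13° · sin 30° = 0.1154
apparent dip = arctan 0.1154 = 6.58°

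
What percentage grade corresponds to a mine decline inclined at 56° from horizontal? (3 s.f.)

148%

grade % = 100 × tan 56° = 100 × 1.4826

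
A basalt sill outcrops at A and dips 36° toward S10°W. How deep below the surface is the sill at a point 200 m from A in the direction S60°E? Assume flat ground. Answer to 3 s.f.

49.7 m

The hole lies 70° from the dip direction, so the down-dip offset is 200 × cos 70° = 68.40 m.
Depth = down-dip offset × tan(dip) = 68.40 × tan 36° = 68.40 × 0.7265
Depth = 49.70 m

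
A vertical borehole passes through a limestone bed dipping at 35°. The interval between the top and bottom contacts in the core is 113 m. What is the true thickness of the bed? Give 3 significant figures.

92.6 m

True thickness t = h · cos(dip) = 113 × cos 35°
t = 113 × 0.8192 = 92.564 m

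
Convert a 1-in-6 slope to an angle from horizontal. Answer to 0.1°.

tan θ = 1/6 = 0.1667
θ = arctan(0.1667) = 9.46°

9.5°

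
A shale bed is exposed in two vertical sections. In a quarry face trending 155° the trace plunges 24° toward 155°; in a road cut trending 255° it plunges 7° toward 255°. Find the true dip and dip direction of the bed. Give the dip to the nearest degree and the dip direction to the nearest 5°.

The two traces are lines in the plane: v₁ = (sin 155°·cos 24°, cos 155°·cos 24°, −sin 24°), v₂ = (sin 255°·cos 7°, cos 255°·cos 7°, −sin 7°).
The plane normal is n = v₁ × v₂ ∝ (0.004, -0.437, 0.893).
Dip δ = arctan(|n_h|/n_z) = arctan(0.437/0.893) = 26.1°.
Dip direction = azimuth of (n_x, n_y) = atan2(0.004, -0.437) = 180°.

true dip 26°, dip direction 180°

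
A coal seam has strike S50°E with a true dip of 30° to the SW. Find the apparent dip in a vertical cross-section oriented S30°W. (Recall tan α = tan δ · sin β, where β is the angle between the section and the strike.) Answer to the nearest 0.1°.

29.6°

The section lies 80° from the strike.
tan α = tan 30° × sin 80° = 0.5774 × 0.9848 = 0.5686
α = arctan(0.5686) = 29.62°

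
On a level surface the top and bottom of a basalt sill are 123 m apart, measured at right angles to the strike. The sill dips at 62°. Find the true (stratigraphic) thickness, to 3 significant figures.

109 m

True thickness t = w · sin(dip) = 123 × sin 62°
t = 123 × 0.8829 = 108.603 m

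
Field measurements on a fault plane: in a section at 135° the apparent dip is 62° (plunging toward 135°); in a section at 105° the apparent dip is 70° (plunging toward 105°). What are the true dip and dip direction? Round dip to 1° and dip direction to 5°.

true dip 71°, dip direction 085°

Represent each trace as a vector plunging at its apparent dip toward its trend (east-north-up frame): v₁ = (0.332, -0.332, -0.883), v₂ = (0.330, -0.089, -0.940).
n = v₁ × v₂ = (0.234, 0.020, 0.080) (taken with n_z > 0).
True dip = arccos(n_z / |n|) = arccos(0.3237) = 71.1°.
Dip direction = atan2(0.234, 0.020) = 85° (azimuth of n's horizontal projection).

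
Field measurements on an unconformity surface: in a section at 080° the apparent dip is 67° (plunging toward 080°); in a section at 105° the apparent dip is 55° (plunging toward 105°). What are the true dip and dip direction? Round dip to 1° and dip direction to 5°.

true dip 71°, dip direction 045°

Represent each trace as a vector plunging at its apparent dip toward its trend (east-north-up frame): v₁ = (0.385, 0.068, -0.921), v₂ = (0.554, -0.148, -0.819).
n = v₁ × v₂ = (0.192, 0.195, 0.095) (taken with n_z > 0).
tan δ = √(n_x²+n_y²)/n_z = 0.274/0.095, so δ = 70.9°.
Dip direction = azimuth of (n_x, n_y) = atan2(0.192, 0.195) = 45°.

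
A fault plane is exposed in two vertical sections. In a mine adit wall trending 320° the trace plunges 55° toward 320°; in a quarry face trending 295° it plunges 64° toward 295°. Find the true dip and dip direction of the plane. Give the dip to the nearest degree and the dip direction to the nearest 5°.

Each apparent-dip line lies in the plane. As unit vectors (x east, y north, z up), v₁ plunges 55°→320° and v₂ plunges 64°→295°.
Cross product v₁ × v₂ gives the pole to the plane: n ∝ (-0.243, -0.006, 0.106).
tan δ = √(n_x²+n_y²)/n_z = 0.243/0.106, so δ = 66.4°.
Dip direction = atan2(-0.243, -0.006) = 269° (azimuth of n's horizontal projection).

true dip 66°, dip direction 270°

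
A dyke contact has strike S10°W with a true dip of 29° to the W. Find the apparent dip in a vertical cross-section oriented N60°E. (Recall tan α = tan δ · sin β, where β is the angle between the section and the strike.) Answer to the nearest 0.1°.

23.0°

Angle between strike (S10°W) and section (N60°E): β = 50°.
tan(apparent dip) = tan 29° · sin 50° = 0.4246
apparent dip = arctan 0.4246 = 23.01°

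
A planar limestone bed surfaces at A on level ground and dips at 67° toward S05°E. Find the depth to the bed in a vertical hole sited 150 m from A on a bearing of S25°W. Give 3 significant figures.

The hole lies 30° from the dip direction, so the down-dip offset is 150 × cos 30° = 129.90 m.
Depth = down-dip offset × tan(dip) = 129.90 × tan 67° = 129.90 × 2.3559
Depth = 306.03 m

306 m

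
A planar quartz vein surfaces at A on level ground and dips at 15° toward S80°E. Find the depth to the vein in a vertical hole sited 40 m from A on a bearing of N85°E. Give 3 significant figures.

10.4 m

The hole lies 15° from the dip direction, so the down-dip offset is 40 × cos 15° = 38.64 m.
Depth = down-dip offset × tan(dip) = 38.64 × tan 15° = 38.64 × 0.2679
Depth = 10.35 m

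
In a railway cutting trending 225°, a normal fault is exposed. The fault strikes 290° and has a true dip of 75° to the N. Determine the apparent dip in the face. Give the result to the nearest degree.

The strike is 290° and the section trends 225°; the acute angle between them is β = 65°.
tan(apparent dip) = tan 75° · sin 65° = 3.3824
α = arctan(3.3824) = 73.53°

74°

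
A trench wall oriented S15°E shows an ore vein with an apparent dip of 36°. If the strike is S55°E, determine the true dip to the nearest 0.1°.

48.5°

The section is 40° from the strike.
tan δ = tan α / sin β = tan 36° / sin 40° = 0.7265 / 0.6428 = 1.1303
δ = arctan(1.1303) = 48.50°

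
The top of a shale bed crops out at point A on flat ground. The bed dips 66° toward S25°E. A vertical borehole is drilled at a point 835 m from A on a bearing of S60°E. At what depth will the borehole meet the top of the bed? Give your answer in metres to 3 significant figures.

The hole lies 35° from the dip direction, so the down-dip offset is 835 × cos 35° = 683.99 m.
Depth = down-dip offset × tan(dip) = 683.99 × tan 66° = 683.99 × 2.2460
Depth = 1536.27 m

1540 m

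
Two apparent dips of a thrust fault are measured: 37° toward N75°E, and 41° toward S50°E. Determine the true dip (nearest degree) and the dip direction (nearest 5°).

true dip 43°, dip direction 110°

The two traces are lines in the plane: v₁ = (sin 75°·cos 37°, cos 75°·cos 37°, −sin 37°), v₂ = (sin 130°·cos 41°, cos 130°·cos 41°, −sin 41°).
n = v₁ × v₂ = (0.428, -0.158, 0.494) (taken with n_z > 0).
True dip = arccos(n_z / |n|) = arccos(0.7347) = 42.7°.
Dip direction = azimuth of (n_x, n_y) = atan2(0.428, -0.158) = 110°.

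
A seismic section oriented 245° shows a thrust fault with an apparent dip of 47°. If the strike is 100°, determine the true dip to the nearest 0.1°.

The section is 35° from the strike.
tan(true dip) = tan 47° / sin 35° = 1.8696
δ = arctan(1.8696) = 61.86°

61.9°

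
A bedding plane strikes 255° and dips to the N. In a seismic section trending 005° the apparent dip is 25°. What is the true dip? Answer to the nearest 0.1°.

The section is 70° from the strike.
tan δ = tan α / sin β = tan 25° / sin 70° = 0.4663 / 0.9397 = 0.4962
δ = arctan(0.4962) = 26.39°

26.4°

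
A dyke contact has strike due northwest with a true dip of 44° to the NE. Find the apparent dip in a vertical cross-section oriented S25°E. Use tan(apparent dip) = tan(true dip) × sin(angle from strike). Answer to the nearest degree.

The strike is due northwest and the section trends S25°E; the acute angle between them is β = 20°.
tan α = tan 44° × sin 20° = 0.9657 × 0.3420 = 0.3303
apparent dip = arctan 0.3303 = 18.28°

18°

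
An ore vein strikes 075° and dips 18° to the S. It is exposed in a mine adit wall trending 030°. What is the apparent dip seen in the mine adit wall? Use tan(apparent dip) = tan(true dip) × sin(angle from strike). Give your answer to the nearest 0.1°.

12.9°

The section lies 45° from the strike.
tan(apparent dip) = tan 18° · sin 45° = 0.2298
apparent dip = arctan 0.2298 = 12.94°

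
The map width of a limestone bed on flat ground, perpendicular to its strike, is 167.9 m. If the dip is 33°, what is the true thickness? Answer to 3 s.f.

91.4 m

True thickness t = w · sin(dip) = 167.9 × sin 33°
t = 167.9 × 0.5446 = 91.445 m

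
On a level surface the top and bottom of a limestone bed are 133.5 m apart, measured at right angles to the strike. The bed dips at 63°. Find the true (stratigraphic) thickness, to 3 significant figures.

119 m

True thickness t = w · sin(dip) = 133.5 × sin 63°
t = 133.5 × 0.8910 = 118.949 m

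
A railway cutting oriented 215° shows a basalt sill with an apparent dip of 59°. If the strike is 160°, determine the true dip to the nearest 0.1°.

The section is 55° from the strike.
tan δ = tan α / sin β = tan 59° / sin 55° = 1.6643 / 0.8192 = 2.0317
true dip = arctan 2.0317 = 63.79°

63.8°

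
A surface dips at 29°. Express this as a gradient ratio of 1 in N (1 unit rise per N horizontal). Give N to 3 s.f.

1 : N means tan θ = 1/N, so N = 1/tan 29° = 1/0.5543

1 in 1.80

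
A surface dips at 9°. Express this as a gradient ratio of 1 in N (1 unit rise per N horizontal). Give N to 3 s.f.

1 in 6.31

1 : N means tan θ = 1/N, so N = 1/tan 9° = 1/0.1584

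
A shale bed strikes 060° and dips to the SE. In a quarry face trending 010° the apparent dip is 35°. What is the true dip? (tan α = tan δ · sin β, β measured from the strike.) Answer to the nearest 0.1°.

42.4°

β = acute angle between strike 060° and section 010° = 50°.
tan(true dip) = tan 35° / sin 50° = 0.9141
δ = arctan(0.9141) = 42.43°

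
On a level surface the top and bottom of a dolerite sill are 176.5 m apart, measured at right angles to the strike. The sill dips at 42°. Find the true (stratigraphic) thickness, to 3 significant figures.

True thickness t = w · sin(dip) = 176.5 × sin 42°
t = 176.5 × 0.6691 = 118.102 m

118 m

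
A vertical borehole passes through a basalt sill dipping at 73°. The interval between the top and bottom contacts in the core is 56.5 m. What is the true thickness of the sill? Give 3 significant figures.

16.5 m

True thickness t = h · cos(dip) = 56.5 × cos 73°
t = 56.5 × 0.2924 = 16.519 m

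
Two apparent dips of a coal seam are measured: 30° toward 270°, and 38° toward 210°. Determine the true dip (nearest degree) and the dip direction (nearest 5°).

true dip 39°, dip direction 225°

Represent each trace as a vector plunging at its apparent dip toward its trend (east-north-up frame): v₁ = (-0.866, -0.000, -0.500), v₂ = (-0.394, -0.682, -0.616).
Cross product v₁ × v₂ gives the pole to the plane: n ∝ (-0.341, -0.336, 0.591).
True dip = arccos(n_z / |n|) = arccos(0.7769) = 39.0°.
Dip direction = atan2(-0.341, -0.336) = 225° (azimuth of n's horizontal projection).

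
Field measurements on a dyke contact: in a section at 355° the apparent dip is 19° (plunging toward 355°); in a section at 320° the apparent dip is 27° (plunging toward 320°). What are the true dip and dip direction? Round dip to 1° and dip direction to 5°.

Each apparent-dip line lies in the plane. As unit vectors (x east, y north, z up), v₁ plunges 19°→355° and v₂ plunges 27°→320°.
n = v₁ × v₂ = (-0.205, 0.149, 0.483) (taken with n_z > 0).
tan δ = √(n_x²+n_y²)/n_z = 0.254/0.483, so δ = 27.7°.
Dip direction = atan2(-0.205, 0.149) = 306° (azimuth of n's horizontal projection).

true dip 28°, dip direction 305°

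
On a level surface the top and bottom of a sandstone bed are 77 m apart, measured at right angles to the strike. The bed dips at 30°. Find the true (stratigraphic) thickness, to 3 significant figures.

True thickness t = w · sin(dip) = 77 × sin 30°
t = 77 × 0.5000 = 38.500 m

38.5 m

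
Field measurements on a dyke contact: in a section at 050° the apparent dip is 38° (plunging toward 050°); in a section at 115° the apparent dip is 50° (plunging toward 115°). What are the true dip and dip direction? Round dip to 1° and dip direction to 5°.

Represent each trace as a vector plunging at its apparent dip toward its trend (east-north-up frame): v₁ = (0.604, 0.507, -0.616), v₂ = (0.583, -0.272, -0.766).
Cross product v₁ × v₂ gives the pole to the plane: n ∝ (0.555, -0.104, 0.459).
Dip δ = arctan(|n_h|/n_z) = arctan(0.565/0.459) = 50.9°.
Dip direction = atan2(0.555, -0.104) = 101° (azimuth of n's horizontal projection).

true dip 51°, dip direction 100°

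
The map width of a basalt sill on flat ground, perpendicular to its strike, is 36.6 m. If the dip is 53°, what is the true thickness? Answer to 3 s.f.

True thickness t = w · sin(dip) = 36.6 × sin 53°
t = 36.6 × 0.7986 = 29.230 m

29.2 m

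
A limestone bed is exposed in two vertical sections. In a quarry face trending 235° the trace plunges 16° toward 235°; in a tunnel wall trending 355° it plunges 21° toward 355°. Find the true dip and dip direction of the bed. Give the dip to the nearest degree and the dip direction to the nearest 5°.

Represent each trace as a vector plunging at its apparent dip toward its trend (east-north-up frame): v₁ = (-0.787, -0.551, -0.276), v₂ = (-0.081, 0.930, -0.358).
Cross product v₁ × v₂ gives the pole to the plane: n ∝ (-0.454, 0.260, 0.777).
True dip = arccos(n_z / |n|) = arccos(0.8296) = 33.9°.
Dip direction = atan2(-0.454, 0.260) = 300° (azimuth of n's horizontal projection).

true dip 34°, dip direction 300°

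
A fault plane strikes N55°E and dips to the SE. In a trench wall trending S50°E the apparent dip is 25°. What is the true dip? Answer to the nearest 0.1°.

25.8°

β = acute angle between strike N55°E and section S50°E = 75°.
tan(true dip) = tan 25° / sin 75° = 0.4828
true dip = arctan 0.4828 = 25.77°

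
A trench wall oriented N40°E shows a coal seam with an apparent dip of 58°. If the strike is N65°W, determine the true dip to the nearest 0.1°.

β = acute angle between strike N65°W and section N40°E = 75°.
tan(true dip) = tan 58° / sin 75° = 1.6568
true dip = arctan 1.6568 = 58.89°

58.9°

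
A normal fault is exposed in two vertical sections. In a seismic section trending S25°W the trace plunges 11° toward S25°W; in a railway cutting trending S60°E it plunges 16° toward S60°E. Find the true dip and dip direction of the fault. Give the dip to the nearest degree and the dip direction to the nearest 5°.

Each apparent-dip line lies in the plane. As unit vectors (x east, y north, z up), v₁ plunges 11°→S25°W and v₂ plunges 16°→S60°E.
Cross product v₁ × v₂ gives the pole to the plane: n ∝ (0.154, -0.273, 0.940).
tan δ = √(n_x²+n_y²)/n_z = 0.313/0.940, so δ = 18.4°.
The horizontal component of n points toward azimuth atan2(n_x, n_y) = 151°, the dip direction.

true dip 18°, dip direction 150°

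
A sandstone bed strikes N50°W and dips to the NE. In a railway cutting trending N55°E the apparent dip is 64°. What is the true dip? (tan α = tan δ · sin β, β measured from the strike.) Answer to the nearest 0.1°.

The section is 75° from the strike.
tan δ = tan α / sin β = tan 64° / sin 75° = 2.0503 / 0.9659 = 2.1226
δ = arctan(2.1226) = 64.77°

64.8°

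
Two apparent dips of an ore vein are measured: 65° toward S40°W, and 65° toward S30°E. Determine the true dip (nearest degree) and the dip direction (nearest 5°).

true dip 69°, dip direction 185°

Each apparent-dip line lies in the plane. As unit vectors (x east, y north, z up), v₁ plunges 65°→S40°W and v₂ plunges 65°→S30°E.
Cross product v₁ × v₂ gives the pole to the plane: n ∝ (-0.038, -0.438, 0.168).
True dip = arccos(n_z / |n|) = arccos(0.3568) = 69.1°.
Dip direction = azimuth of (n_x, n_y) = atan2(-0.038, -0.438) = 185°.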